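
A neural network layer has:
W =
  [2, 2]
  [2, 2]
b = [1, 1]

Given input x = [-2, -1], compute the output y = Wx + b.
y = [-5, -5]

Wx = [2×-2 + 2×-1, 2×-2 + 2×-1]
   = [-6, -6]
y = Wx + b = [-6 + 1, -6 + 1] = [-5, -5]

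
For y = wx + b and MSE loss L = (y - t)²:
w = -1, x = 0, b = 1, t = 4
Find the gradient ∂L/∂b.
∂L/∂b = -6

y = wx + b = (-1)(0) + 1 = 1
∂L/∂y = 2(y - t) = 2(1 - 4) = -6
∂y/∂b = 1
∂L/∂b = ∂L/∂y · ∂y/∂b = -6 × 1 = -6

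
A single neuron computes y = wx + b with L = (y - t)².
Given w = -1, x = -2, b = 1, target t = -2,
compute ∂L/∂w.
∂L/∂w = -20

y = wx + b = (-1)(-2) + 1 = 3
∂L/∂y = 2(y - t) = 2(3 - -2) = 10
∂y/∂w = x = -2
∂L/∂w = ∂L/∂y · ∂y/∂w = 10 × -2 = -20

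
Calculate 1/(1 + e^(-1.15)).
0.7595

sigmoid(1.15) = 1/(1 + e^(-1.15)) = 1/(1 + 0.3166) = 0.7595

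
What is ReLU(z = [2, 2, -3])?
h = [2, 2, 0]

ReLU applied element-wise: max(0,2)=2, max(0,2)=2, max(0,-3)=0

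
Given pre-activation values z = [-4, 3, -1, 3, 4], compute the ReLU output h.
h = [0, 3, 0, 3, 4]

ReLU applied element-wise: max(0,-4)=0, max(0,3)=3, max(0,-1)=0, max(0,3)=3, max(0,4)=4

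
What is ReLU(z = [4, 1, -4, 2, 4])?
h = [4, 1, 0, 2, 4]

ReLU applied element-wise: max(0,4)=4, max(0,1)=1, max(0,-4)=0, max(0,2)=2, max(0,4)=4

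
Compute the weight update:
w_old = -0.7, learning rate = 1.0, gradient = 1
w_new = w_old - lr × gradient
w_new = -1.7

w_new = w - η·∂L/∂w = -0.7 - 1.0×(1) = -0.7 - (1) = -1.7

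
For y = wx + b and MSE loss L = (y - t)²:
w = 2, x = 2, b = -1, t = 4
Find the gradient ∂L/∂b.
∂L/∂b = -2

y = wx + b = (2)(2) + -1 = 3
∂L/∂y = 2(y - t) = 2(3 - 4) = -2
∂y/∂b = 1
∂L/∂b = ∂L/∂y · ∂y/∂b = -2 × 1 = -2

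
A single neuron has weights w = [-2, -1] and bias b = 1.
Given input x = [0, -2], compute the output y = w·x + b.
y = 3

y = (-2)(0) + (-1)(-2) + 1 = 3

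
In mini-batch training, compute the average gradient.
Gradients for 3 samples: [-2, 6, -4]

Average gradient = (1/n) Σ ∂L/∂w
Average gradient = 0

Average = (1/3)(-2 + 6 + -4) = 0/3 = 0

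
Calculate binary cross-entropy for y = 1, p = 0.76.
L = 0.2744

L = -1·log(0.76) - 0·log(0.24) = -log(0.76) = 0.2744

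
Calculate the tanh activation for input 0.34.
0.3275

tanh(0.34) = (e^(0.34) - e^(-0.34))/(e^(0.34) + e^(-0.34)) = 0.3275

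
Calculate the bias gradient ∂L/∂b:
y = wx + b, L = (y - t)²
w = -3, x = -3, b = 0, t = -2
∂L/∂b = 22

y = wx + b = (-3)(-3) + 0 = 9
∂L/∂y = 2(y - t) = 2(9 - -2) = 22
∂y/∂b = 1
∂L/∂b = ∂L/∂y · ∂y/∂b = 22 × 1 = 22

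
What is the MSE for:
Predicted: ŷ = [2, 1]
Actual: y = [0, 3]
MSE = 4

MSE = (1/2)((2-0)² + (1-3)²) = (1/2)(4 + 4) = 4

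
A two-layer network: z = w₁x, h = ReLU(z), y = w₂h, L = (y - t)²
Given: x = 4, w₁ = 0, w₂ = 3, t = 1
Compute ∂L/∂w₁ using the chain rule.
∂L/∂w₁ = 0

Forward pass:
z = w₁x = 0×4 = 0
h = ReLU(0) = 0
y = w₂h = 3×0 = 0

Backward pass:
∂L/∂y = 2(y - t) = 2(0 - 1) = -2
∂y/∂h = w₂ = 3
∂h/∂z = 0 (ReLU derivative)
∂z/∂w₁ = x = 4

∂L/∂w₁ = -2 × 3 × 0 × 4 = 0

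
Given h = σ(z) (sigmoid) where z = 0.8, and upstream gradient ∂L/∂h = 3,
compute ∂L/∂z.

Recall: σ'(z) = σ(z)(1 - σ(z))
∂L/∂z = 0.6417

σ(0.8) = 0.69
σ'(0.8) = σ(0.8)(1 - σ(0.8)) = 0.69 × 0.31 = 0.2139
∂L/∂z = ∂L/∂h · σ'(z) = 3 × 0.2139 = 0.6417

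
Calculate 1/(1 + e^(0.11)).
0.4725

sigmoid(-0.11) = 1/(1 + e^(0.11)) = 1/(1 + 1.116) = 0.4725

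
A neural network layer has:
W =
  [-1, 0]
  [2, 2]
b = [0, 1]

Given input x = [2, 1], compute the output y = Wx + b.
y = [-2, 7]

Wx = [-1×2 + 0×1, 2×2 + 2×1]
   = [-2, 6]
y = Wx + b = [-2 + 0, 6 + 1] = [-2, 7]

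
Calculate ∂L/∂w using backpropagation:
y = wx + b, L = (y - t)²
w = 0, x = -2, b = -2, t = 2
∂L/∂w = 16

y = wx + b = (0)(-2) + -2 = -2
∂L/∂y = 2(y - t) = 2(-2 - 2) = -8
∂y/∂w = x = -2
∂L/∂w = ∂L/∂y · ∂y/∂w = -8 × -2 = 16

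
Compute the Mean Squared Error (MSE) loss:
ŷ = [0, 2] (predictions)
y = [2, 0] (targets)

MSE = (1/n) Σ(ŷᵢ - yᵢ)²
MSE = 4

MSE = (1/2)((0-2)² + (2-0)²) = (1/2)(4 + 4) = 4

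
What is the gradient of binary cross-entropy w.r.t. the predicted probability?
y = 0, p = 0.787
∂L/∂p = 4.695

∂L/∂p = -y/p + (1-y)/(1-p) = 0 + 1/0.213 = 4.695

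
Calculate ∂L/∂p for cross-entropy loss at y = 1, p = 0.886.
∂L/∂p = -1.129

∂L/∂p = -y/p + (1-y)/(1-p) = -1/0.886 + 0 = -1.129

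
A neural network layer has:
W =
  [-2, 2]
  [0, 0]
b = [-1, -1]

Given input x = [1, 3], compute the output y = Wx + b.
y = [3, -1]

Wx = [-2×1 + 2×3, 0×1 + 0×3]
   = [4, 0]
y = Wx + b = [4 + -1, 0 + -1] = [3, -1]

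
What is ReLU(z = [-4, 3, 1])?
h = [0, 3, 1]

ReLU applied element-wise: max(0,-4)=0, max(0,3)=3, max(0,1)=1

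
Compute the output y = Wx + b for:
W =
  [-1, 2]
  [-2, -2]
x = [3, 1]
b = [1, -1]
y = [0, -9]

Wx = [-1×3 + 2×1, -2×3 + -2×1]
   = [-1, -8]
y = Wx + b = [-1 + 1, -8 + -1] = [0, -9]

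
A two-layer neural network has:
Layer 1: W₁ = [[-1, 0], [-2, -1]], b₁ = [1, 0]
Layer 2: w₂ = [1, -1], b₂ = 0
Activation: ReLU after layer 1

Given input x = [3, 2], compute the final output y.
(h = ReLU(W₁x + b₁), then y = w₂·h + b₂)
y = 0

Layer 1 pre-activation: z₁ = [-2, -8]
After ReLU: h = [0, 0]
Layer 2 output: y = 1×0 + -1×0 + 0 = 0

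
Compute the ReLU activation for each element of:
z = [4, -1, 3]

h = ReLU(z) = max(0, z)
h = [4, 0, 3]

ReLU applied element-wise: max(0,4)=4, max(0,-1)=0, max(0,3)=3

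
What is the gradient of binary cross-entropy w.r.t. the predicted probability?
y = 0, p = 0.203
∂L/∂p = 1.255

∂L/∂p = -y/p + (1-y)/(1-p) = 0 + 1/0.797 = 1.255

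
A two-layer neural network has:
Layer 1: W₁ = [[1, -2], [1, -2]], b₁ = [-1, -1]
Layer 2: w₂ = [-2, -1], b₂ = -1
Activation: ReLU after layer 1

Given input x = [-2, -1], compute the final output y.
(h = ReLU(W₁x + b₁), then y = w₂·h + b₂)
y = -1

Layer 1 pre-activation: z₁ = [-1, -1]
After ReLU: h = [0, 0]
Layer 2 output: y = -2×0 + -1×0 + -1 = -1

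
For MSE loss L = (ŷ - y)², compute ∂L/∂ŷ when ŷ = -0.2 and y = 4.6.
∂L/∂ŷ = -9.6

∂L/∂ŷ = 2(ŷ - y) = 2(-0.2 - 4.6) = 2(-4.8) = -9.6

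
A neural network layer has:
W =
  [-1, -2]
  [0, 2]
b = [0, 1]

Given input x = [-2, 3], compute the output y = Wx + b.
y = [-4, 7]

Wx = [-1×-2 + -2×3, 0×-2 + 2×3]
   = [-4, 6]
y = Wx + b = [-4 + 0, 6 + 1] = [-4, 7]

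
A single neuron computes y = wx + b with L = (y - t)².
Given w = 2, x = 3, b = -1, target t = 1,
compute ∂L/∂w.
∂L/∂w = 24

y = wx + b = (2)(3) + -1 = 5
∂L/∂y = 2(y - t) = 2(5 - 1) = 8
∂y/∂w = x = 3
∂L/∂w = ∂L/∂y · ∂y/∂w = 8 × 3 = 24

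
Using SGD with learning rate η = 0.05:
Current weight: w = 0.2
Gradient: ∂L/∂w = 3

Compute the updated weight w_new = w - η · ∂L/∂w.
w_new = 0.05

w_new = w - η·∂L/∂w = 0.2 - 0.05×(3) = 0.2 - (0.15) = 0.05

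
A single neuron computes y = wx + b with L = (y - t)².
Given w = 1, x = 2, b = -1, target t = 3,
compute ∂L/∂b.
∂L/∂b = -4

y = wx + b = (1)(2) + -1 = 1
∂L/∂y = 2(y - t) = 2(1 - 3) = -4
∂y/∂b = 1
∂L/∂b = ∂L/∂y · ∂y/∂b = -4 × 1 = -4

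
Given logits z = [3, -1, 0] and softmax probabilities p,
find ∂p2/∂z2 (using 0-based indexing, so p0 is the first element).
∂p2/∂z2 = 0.04444

p = softmax(z) = [0.9362, 0.01715, 0.04661]
p2 = 0.04661

∂p2/∂z2 = p2(1 - p2) = 0.04661 × (1 - 0.04661) = 0.04444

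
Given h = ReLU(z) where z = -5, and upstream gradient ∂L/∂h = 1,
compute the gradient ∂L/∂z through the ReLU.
∂L/∂z = 0

h = ReLU(-5) = 0
Since z < 0: ∂h/∂z = 0
∂L/∂z = ∂L/∂h · ∂h/∂z = 1 × 0 = 0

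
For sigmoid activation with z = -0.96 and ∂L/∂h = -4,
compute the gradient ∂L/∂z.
∂L/∂z = -0.8009

σ(-0.96) = 0.2769
σ'(-0.96) = σ(-0.96)(1 - σ(-0.96)) = 0.2769 × 0.7231 = 0.2002
∂L/∂z = ∂L/∂h · σ'(z) = -4 × 0.2002 = -0.8009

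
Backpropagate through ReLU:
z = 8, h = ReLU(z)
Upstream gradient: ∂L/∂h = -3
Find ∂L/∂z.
∂L/∂z = -3

h = ReLU(8) = 8
Since z > 0: ∂h/∂z = 1
∂L/∂z = ∂L/∂h · ∂h/∂z = -3 × 1 = -3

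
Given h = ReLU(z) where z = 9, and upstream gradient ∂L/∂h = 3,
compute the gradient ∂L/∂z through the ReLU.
∂L/∂z = 3

h = ReLU(9) = 9
Since z > 0: ∂h/∂z = 1
∂L/∂z = ∂L/∂h · ∂h/∂z = 3 × 1 = 3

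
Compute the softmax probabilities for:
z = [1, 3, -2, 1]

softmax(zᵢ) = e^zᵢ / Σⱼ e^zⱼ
p = [0.1059, 0.7828, 0.0053, 0.1059]

exp(z) = [2.718, 20.09, 0.1353, 2.718]
Sum = 25.66
p = [0.1059, 0.7828, 0.0053, 0.1059]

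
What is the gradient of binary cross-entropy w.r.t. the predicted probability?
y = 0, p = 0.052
∂L/∂p = 1.055

∂L/∂p = -y/p + (1-y)/(1-p) = 0 + 1/0.948 = 1.055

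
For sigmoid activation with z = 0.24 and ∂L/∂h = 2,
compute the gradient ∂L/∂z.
∂L/∂z = 0.4929

σ(0.24) = 0.5597
σ'(0.24) = σ(0.24)(1 - σ(0.24)) = 0.5597 × 0.4403 = 0.2464
∂L/∂z = ∂L/∂h · σ'(z) = 2 × 0.2464 = 0.4929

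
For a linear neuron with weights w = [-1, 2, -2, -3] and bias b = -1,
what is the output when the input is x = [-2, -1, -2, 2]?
y = -3

y = (-1)(-2) + (2)(-1) + (-2)(-2) + (-3)(2) + -1 = -3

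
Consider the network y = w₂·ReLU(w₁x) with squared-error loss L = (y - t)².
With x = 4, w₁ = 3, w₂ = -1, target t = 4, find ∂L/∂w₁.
∂L/∂w₁ = 128

Forward pass:
z = w₁x = 3×4 = 12
h = ReLU(12) = 12
y = w₂h = -1×12 = -12

Backward pass:
∂L/∂y = 2(y - t) = 2(-12 - 4) = -32
∂y/∂h = w₂ = -1
∂h/∂z = 1 (ReLU derivative)
∂z/∂w₁ = x = 4

∂L/∂w₁ = -32 × -1 × 1 × 4 = 128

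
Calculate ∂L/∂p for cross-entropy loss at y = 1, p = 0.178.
∂L/∂p = -5.618

∂L/∂p = -y/p + (1-y)/(1-p) = -1/0.178 + 0 = -5.618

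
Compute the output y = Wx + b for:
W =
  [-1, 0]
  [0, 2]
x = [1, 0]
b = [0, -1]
y = [-1, -1]

Wx = [-1×1 + 0×0, 0×1 + 2×0]
   = [-1, 0]
y = Wx + b = [-1 + 0, 0 + -1] = [-1, -1]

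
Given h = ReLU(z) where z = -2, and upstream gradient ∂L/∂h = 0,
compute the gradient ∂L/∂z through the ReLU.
∂L/∂z = 0

h = ReLU(-2) = 0
Since z < 0: ∂h/∂z = 0
∂L/∂z = ∂L/∂h · ∂h/∂z = 0 × 0 = 0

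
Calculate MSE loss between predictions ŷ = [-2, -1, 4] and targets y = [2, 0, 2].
MSE = 7

MSE = (1/3)((-2-2)² + (-1-0)² + (4-2)²) = (1/3)(16 + 1 + 4) = 7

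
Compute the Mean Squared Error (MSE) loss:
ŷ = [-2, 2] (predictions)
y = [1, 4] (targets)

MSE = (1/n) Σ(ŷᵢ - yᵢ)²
MSE = 6.5

MSE = (1/2)((-2-1)² + (2-4)²) = (1/2)(9 + 4) = 6.5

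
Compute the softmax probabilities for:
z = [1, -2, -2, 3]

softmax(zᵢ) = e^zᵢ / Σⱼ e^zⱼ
p = [0.1178, 0.0059, 0.0059, 0.8705]

exp(z) = [2.718, 0.1353, 0.1353, 20.09]
Sum = 23.07
p = [0.1178, 0.0059, 0.0059, 0.8705]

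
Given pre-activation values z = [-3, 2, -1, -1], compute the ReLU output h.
h = [0, 2, 0, 0]

ReLU applied element-wise: max(0,-3)=0, max(0,2)=2, max(0,-1)=0, max(0,-1)=0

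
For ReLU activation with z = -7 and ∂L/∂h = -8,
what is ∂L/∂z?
∂L/∂z = 0

h = ReLU(-7) = 0
Since z < 0: ∂h/∂z = 0
∂L/∂z = ∂L/∂h · ∂h/∂z = -8 × 0 = 0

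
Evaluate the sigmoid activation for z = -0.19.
0.4526

sigmoid(-0.19) = 1/(1 + e^(0.19)) = 1/(1 + 1.209) = 0.4526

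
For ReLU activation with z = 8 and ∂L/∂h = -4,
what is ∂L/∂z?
∂L/∂z = -4

h = ReLU(8) = 8
Since z > 0: ∂h/∂z = 1
∂L/∂z = ∂L/∂h · ∂h/∂z = -4 × 1 = -4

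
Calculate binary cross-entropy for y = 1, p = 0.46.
L = 0.7765

L = -1·log(0.46) - 0·log(0.54) = -log(0.46) = 0.7765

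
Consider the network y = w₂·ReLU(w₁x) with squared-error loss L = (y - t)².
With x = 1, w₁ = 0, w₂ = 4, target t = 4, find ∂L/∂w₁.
∂L/∂w₁ = 0

Forward pass:
z = w₁x = 0×1 = 0
h = ReLU(0) = 0
y = w₂h = 4×0 = 0

Backward pass:
∂L/∂y = 2(y - t) = 2(0 - 4) = -8
∂y/∂h = w₂ = 4
∂h/∂z = 0 (ReLU derivative)
∂z/∂w₁ = x = 1

∂L/∂w₁ = -8 × 4 × 0 × 1 = 0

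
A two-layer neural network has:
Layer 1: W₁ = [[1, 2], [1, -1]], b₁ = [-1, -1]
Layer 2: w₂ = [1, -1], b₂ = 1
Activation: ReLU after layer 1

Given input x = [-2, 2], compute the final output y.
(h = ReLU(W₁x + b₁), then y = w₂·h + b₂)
y = 2

Layer 1 pre-activation: z₁ = [1, -5]
After ReLU: h = [1, 0]
Layer 2 output: y = 1×1 + -1×0 + 1 = 2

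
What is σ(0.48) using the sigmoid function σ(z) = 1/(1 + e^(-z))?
0.6177

sigmoid(0.48) = 1/(1 + e^(-0.48)) = 1/(1 + 0.6188) = 0.6177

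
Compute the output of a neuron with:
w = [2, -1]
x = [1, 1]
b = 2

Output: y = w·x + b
y = 3

y = (2)(1) + (-1)(1) + 2 = 3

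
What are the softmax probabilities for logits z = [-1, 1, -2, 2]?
p = [0.0347, 0.2562, 0.0128, 0.6964]

exp(z) = [0.3679, 2.718, 0.1353, 7.389]
Sum = 10.61
p = [0.0347, 0.2562, 0.0128, 0.6964]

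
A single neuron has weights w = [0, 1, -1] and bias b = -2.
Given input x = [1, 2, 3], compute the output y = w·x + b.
y = -3

y = (0)(1) + (1)(2) + (-1)(3) + -2 = -3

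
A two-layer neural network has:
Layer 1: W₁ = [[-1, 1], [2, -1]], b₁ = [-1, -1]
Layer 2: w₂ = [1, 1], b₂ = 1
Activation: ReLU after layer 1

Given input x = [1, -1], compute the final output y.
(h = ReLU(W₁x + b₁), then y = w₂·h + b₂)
y = 3

Layer 1 pre-activation: z₁ = [-3, 2]
After ReLU: h = [0, 2]
Layer 2 output: y = 1×0 + 1×2 + 1 = 3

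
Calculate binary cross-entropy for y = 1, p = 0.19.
L = 1.661

L = -1·log(0.19) - 0·log(0.81) = -log(0.19) = 1.661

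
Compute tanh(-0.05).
-0.04996

tanh(-0.05) = (e^(-0.05) - e^(0.05))/(e^(-0.05) + e^(0.05)) = -0.04996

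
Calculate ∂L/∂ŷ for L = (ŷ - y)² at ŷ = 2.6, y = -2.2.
∂L/∂ŷ = 9.6

∂L/∂ŷ = 2(ŷ - y) = 2(2.6 - -2.2) = 2(4.8) = 9.6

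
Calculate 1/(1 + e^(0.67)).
0.3385

sigmoid(-0.67) = 1/(1 + e^(0.67)) = 1/(1 + 1.954) = 0.3385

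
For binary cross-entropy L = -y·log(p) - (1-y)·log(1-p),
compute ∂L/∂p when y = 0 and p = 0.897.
∂L/∂p = 9.709

∂L/∂p = -y/p + (1-y)/(1-p) = 0 + 1/0.103 = 9.709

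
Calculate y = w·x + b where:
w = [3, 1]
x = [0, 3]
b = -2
y = 1

y = (3)(0) + (1)(3) + -2 = 1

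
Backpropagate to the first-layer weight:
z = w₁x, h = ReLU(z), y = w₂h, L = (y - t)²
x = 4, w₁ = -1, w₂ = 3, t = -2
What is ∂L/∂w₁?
∂L/∂w₁ = 0

Forward pass:
z = w₁x = -1×4 = -4
h = ReLU(-4) = 0
y = w₂h = 3×0 = 0

Backward pass:
∂L/∂y = 2(y - t) = 2(0 - -2) = 4
∂y/∂h = w₂ = 3
∂h/∂z = 0 (ReLU derivative)
∂z/∂w₁ = x = 4

∂L/∂w₁ = 4 × 3 × 0 × 4 = 0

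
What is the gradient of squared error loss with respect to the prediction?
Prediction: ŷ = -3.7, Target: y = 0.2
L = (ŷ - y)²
∂L/∂ŷ = -7.8

∂L/∂ŷ = 2(ŷ - y) = 2(-3.7 - 0.2) = 2(-3.9) = -7.8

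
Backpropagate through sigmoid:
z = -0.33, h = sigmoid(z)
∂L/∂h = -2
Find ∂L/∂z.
∂L/∂z = -0.4866

σ(-0.33) = 0.4182
σ'(-0.33) = σ(-0.33)(1 - σ(-0.33)) = 0.4182 × 0.5818 = 0.2433
∂L/∂z = ∂L/∂h · σ'(z) = -2 × 0.2433 = -0.4866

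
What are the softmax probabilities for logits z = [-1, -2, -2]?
p = [0.5761, 0.2119, 0.2119]

exp(z) = [0.3679, 0.1353, 0.1353]
Sum = 0.6386
p = [0.5761, 0.2119, 0.2119]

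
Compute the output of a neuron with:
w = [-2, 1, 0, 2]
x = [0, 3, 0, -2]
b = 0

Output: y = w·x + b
y = -1

y = (-2)(0) + (1)(3) + (0)(0) + (2)(-2) + 0 = -1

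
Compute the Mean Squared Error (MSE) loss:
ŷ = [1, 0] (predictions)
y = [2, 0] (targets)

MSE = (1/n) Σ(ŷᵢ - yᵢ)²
MSE = 0.5

MSE = (1/2)((1-2)² + (0-0)²) = (1/2)(1 + 0) = 0.5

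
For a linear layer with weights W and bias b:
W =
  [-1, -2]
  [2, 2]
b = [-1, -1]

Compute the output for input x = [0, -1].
y = [1, -3]

Wx = [-1×0 + -2×-1, 2×0 + 2×-1]
   = [2, -2]
y = Wx + b = [2 + -1, -2 + -1] = [1, -3]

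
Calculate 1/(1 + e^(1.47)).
0.1869

sigmoid(-1.47) = 1/(1 + e^(1.47)) = 1/(1 + 4.349) = 0.1869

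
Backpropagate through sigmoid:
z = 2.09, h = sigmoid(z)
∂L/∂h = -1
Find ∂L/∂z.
∂L/∂z = -0.09796

σ(2.09) = 0.8899
σ'(2.09) = σ(2.09)(1 - σ(2.09)) = 0.8899 × 0.1101 = 0.09796
∂L/∂z = ∂L/∂h · σ'(z) = -1 × 0.09796 = -0.09796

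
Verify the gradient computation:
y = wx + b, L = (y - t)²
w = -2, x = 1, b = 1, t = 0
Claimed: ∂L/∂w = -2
Correct

y = (-2)(1) + 1 = -1
∂L/∂y = 2(y - t) = 2(-1 - 0) = -2
∂y/∂w = x = 1
∂L/∂w = -2 × 1 = -2

Claimed value: -2
Correct: The correct gradient is -2.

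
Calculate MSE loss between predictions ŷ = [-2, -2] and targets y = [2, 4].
MSE = 26

MSE = (1/2)((-2-2)² + (-2-4)²) = (1/2)(16 + 36) = 26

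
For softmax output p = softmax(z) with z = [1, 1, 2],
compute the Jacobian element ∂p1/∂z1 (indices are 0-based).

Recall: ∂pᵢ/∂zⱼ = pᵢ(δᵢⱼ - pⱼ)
∂p1/∂z1 = 0.167

p = softmax(z) = [0.2119, 0.2119, 0.5761]
p1 = 0.2119

∂p1/∂z1 = p1(1 - p1) = 0.2119 × (1 - 0.2119) = 0.167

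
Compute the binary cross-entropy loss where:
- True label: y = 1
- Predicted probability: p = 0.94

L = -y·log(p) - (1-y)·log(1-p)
L = 0.06188

L = -1·log(0.94) - 0·log(0.06) = -log(0.94) = 0.06188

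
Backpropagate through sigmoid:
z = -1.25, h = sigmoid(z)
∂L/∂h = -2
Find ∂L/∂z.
∂L/∂z = -0.3462

σ(-1.25) = 0.2227
σ'(-1.25) = σ(-1.25)(1 - σ(-1.25)) = 0.2227 × 0.7773 = 0.1731
∂L/∂z = ∂L/∂h · σ'(z) = -2 × 0.1731 = -0.3462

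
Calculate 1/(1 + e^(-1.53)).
0.822

sigmoid(1.53) = 1/(1 + e^(-1.53)) = 1/(1 + 0.2165) = 0.822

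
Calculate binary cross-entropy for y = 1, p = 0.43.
L = 0.844

L = -1·log(0.43) - 0·log(0.57) = -log(0.43) = 0.844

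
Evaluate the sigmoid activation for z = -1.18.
0.2351

sigmoid(-1.18) = 1/(1 + e^(1.18)) = 1/(1 + 3.254) = 0.2351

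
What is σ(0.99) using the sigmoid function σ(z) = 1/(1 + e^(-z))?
0.7291

sigmoid(0.99) = 1/(1 + e^(-0.99)) = 1/(1 + 0.3716) = 0.7291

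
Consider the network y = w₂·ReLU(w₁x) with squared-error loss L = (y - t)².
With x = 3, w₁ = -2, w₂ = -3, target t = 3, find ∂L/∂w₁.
∂L/∂w₁ = 0

Forward pass:
z = w₁x = -2×3 = -6
h = ReLU(-6) = 0
y = w₂h = -3×0 = 0

Backward pass:
∂L/∂y = 2(y - t) = 2(0 - 3) = -6
∂y/∂h = w₂ = -3
∂h/∂z = 0 (ReLU derivative)
∂z/∂w₁ = x = 3

∂L/∂w₁ = -6 × -3 × 0 × 3 = 0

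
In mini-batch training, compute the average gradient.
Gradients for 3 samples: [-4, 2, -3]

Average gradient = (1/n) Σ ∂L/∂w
Average gradient = -1.667

Average = (1/3)(-4 + 2 + -3) = -5/3 = -1.667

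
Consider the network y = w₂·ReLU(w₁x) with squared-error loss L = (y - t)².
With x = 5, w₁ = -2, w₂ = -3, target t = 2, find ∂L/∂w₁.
∂L/∂w₁ = 0

Forward pass:
z = w₁x = -2×5 = -10
h = ReLU(-10) = 0
y = w₂h = -3×0 = 0

Backward pass:
∂L/∂y = 2(y - t) = 2(0 - 2) = -4
∂y/∂h = w₂ = -3
∂h/∂z = 0 (ReLU derivative)
∂z/∂w₁ = x = 5

∂L/∂w₁ = -4 × -3 × 0 × 5 = 0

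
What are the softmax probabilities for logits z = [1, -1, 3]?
p = [0.1173, 0.0159, 0.8668]

exp(z) = [2.718, 0.3679, 20.09]
Sum = 23.17
p = [0.1173, 0.0159, 0.8668]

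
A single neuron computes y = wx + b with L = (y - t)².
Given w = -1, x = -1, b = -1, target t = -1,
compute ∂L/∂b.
∂L/∂b = 2

y = wx + b = (-1)(-1) + -1 = 0
∂L/∂y = 2(y - t) = 2(0 - -1) = 2
∂y/∂b = 1
∂L/∂b = ∂L/∂y · ∂y/∂b = 2 × 1 = 2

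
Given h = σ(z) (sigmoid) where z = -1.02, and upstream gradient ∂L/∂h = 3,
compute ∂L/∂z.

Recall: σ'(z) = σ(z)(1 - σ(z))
∂L/∂z = 0.5844

σ(-1.02) = 0.265
σ'(-1.02) = σ(-1.02)(1 - σ(-1.02)) = 0.265 × 0.735 = 0.1948
∂L/∂z = ∂L/∂h · σ'(z) = 3 × 0.1948 = 0.5844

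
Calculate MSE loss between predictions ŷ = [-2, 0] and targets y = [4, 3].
MSE = 22.5

MSE = (1/2)((-2-4)² + (0-3)²) = (1/2)(36 + 9) = 22.5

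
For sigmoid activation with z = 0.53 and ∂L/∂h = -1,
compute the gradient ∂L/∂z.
∂L/∂z = -0.2332

σ(0.53) = 0.6295
σ'(0.53) = σ(0.53)(1 - σ(0.53)) = 0.6295 × 0.3705 = 0.2332
∂L/∂z = ∂L/∂h · σ'(z) = -1 × 0.2332 = -0.2332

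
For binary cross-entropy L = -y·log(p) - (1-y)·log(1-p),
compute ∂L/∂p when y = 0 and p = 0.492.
∂L/∂p = 1.969

∂L/∂p = -y/p + (1-y)/(1-p) = 0 + 1/0.508 = 1.969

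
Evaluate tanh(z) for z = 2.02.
0.9654

tanh(2.02) = (e^(2.02) - e^(-2.02))/(e^(2.02) + e^(-2.02)) = 0.9654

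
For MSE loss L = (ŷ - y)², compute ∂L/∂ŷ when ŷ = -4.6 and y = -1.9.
∂L/∂ŷ = -5.4

∂L/∂ŷ = 2(ŷ - y) = 2(-4.6 - -1.9) = 2(-2.7) = -5.4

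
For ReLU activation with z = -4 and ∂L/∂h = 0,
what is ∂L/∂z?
∂L/∂z = 0

h = ReLU(-4) = 0
Since z < 0: ∂h/∂z = 0
∂L/∂z = ∂L/∂h · ∂h/∂z = 0 × 0 = 0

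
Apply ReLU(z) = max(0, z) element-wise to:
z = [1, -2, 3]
h = [1, 0, 3]

ReLU applied element-wise: max(0,1)=1, max(0,-2)=0, max(0,3)=3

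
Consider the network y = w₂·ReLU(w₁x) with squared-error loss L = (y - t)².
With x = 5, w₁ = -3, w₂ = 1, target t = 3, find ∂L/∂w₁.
∂L/∂w₁ = 0

Forward pass:
z = w₁x = -3×5 = -15
h = ReLU(-15) = 0
y = w₂h = 1×0 = 0

Backward pass:
∂L/∂y = 2(y - t) = 2(0 - 3) = -6
∂y/∂h = w₂ = 1
∂h/∂z = 0 (ReLU derivative)
∂z/∂w₁ = x = 5

∂L/∂w₁ = -6 × 1 × 0 × 5 = 0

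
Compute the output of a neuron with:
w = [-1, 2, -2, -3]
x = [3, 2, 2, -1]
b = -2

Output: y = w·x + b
y = -2

y = (-1)(3) + (2)(2) + (-2)(2) + (-3)(-1) + -2 = -2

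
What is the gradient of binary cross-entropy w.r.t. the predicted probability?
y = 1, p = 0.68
∂L/∂p = -1.471

∂L/∂p = -y/p + (1-y)/(1-p) = -1/0.68 + 0 = -1.471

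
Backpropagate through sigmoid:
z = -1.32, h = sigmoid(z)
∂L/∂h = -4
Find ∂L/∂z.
∂L/∂z = -0.6655

σ(-1.32) = 0.2108
σ'(-1.32) = σ(-1.32)(1 - σ(-1.32)) = 0.2108 × 0.7892 = 0.1664
∂L/∂z = ∂L/∂h · σ'(z) = -4 × 0.1664 = -0.6655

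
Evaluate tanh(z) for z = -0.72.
-0.6169

tanh(-0.72) = (e^(-0.72) - e^(0.72))/(e^(-0.72) + e^(0.72)) = -0.6169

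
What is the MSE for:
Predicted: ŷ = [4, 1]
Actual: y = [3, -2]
MSE = 5

MSE = (1/2)((4-3)² + (1--2)²) = (1/2)(1 + 9) = 5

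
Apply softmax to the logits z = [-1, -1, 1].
p = [0.1065, 0.1065, 0.787]

exp(z) = [0.3679, 0.3679, 2.718]
Sum = 3.454
p = [0.1065, 0.1065, 0.787]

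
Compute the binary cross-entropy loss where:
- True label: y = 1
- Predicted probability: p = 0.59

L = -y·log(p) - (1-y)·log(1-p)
L = 0.5276

L = -1·log(0.59) - 0·log(0.41) = -log(0.59) = 0.5276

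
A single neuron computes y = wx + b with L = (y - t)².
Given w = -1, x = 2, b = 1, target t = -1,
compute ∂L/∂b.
∂L/∂b = 0

y = wx + b = (-1)(2) + 1 = -1
∂L/∂y = 2(y - t) = 2(-1 - -1) = 0
∂y/∂b = 1
∂L/∂b = ∂L/∂y · ∂y/∂b = 0 × 1 = 0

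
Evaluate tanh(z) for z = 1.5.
0.9051

tanh(1.5) = (e^(1.5) - e^(-1.5))/(e^(1.5) + e^(-1.5)) = 0.9051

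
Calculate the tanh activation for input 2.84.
0.9932

tanh(2.84) = (e^(2.84) - e^(-2.84))/(e^(2.84) + e^(-2.84)) = 0.9932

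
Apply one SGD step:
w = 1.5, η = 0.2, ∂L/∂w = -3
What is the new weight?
w_new = 2.1

w_new = w - η·∂L/∂w = 1.5 - 0.2×(-3) = 1.5 - (-0.6) = 2.1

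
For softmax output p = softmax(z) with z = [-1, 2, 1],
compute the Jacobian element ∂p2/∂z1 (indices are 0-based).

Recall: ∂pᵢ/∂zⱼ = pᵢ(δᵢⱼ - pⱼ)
∂p2/∂z1 = -0.183

p = softmax(z) = [0.03512, 0.7054, 0.2595]
p2 = 0.2595, p1 = 0.7054

∂p2/∂z1 = -p2 × p1 = -0.2595 × 0.7054 = -0.183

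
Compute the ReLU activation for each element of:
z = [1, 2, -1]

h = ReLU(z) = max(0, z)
h = [1, 2, 0]

ReLU applied element-wise: max(0,1)=1, max(0,2)=2, max(0,-1)=0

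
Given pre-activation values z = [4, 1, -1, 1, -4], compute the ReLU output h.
h = [4, 1, 0, 1, 0]

ReLU applied element-wise: max(0,4)=4, max(0,1)=1, max(0,-1)=0, max(0,1)=1, max(0,-4)=0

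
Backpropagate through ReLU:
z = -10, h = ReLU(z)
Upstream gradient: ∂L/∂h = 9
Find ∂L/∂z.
∂L/∂z = 0

h = ReLU(-10) = 0
Since z < 0: ∂h/∂z = 0
∂L/∂z = ∂L/∂h · ∂h/∂z = 9 × 0 = 0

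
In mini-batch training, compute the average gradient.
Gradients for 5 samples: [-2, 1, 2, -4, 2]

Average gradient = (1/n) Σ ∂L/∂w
Average gradient = -0.2

Average = (1/5)(-2 + 1 + 2 + -4 + 2) = -1/5 = -0.2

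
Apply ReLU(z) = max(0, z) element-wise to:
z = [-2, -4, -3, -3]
h = [0, 0, 0, 0]

ReLU applied element-wise: max(0,-2)=0, max(0,-4)=0, max(0,-3)=0, max(0,-3)=0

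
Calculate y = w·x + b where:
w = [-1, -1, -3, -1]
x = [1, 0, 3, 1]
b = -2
y = -13

y = (-1)(1) + (-1)(0) + (-3)(3) + (-1)(1) + -2 = -13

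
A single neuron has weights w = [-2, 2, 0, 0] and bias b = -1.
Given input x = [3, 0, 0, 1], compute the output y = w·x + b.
y = -7

y = (-2)(3) + (2)(0) + (0)(0) + (0)(1) + -1 = -7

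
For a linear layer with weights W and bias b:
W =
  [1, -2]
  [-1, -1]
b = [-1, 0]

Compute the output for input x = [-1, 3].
y = [-8, -2]

Wx = [1×-1 + -2×3, -1×-1 + -1×3]
   = [-7, -2]
y = Wx + b = [-7 + -1, -2 + 0] = [-8, -2]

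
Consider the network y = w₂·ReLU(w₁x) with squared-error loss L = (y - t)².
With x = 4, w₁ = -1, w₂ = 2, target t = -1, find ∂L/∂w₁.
∂L/∂w₁ = 0

Forward pass:
z = w₁x = -1×4 = -4
h = ReLU(-4) = 0
y = w₂h = 2×0 = 0

Backward pass:
∂L/∂y = 2(y - t) = 2(0 - -1) = 2
∂y/∂h = w₂ = 2
∂h/∂z = 0 (ReLU derivative)
∂z/∂w₁ = x = 4

∂L/∂w₁ = 2 × 2 × 0 × 4 = 0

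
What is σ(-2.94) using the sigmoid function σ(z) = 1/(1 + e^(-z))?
0.05021

sigmoid(-2.94) = 1/(1 + e^(2.94)) = 1/(1 + 18.92) = 0.05021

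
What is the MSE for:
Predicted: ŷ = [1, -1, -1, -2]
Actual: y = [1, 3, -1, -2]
MSE = 4

MSE = (1/4)((1-1)² + (-1-3)² + (-1--1)² + (-2--2)²) = (1/4)(0 + 16 + 0 + 0) = 4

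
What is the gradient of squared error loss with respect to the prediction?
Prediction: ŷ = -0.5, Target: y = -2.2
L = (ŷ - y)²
∂L/∂ŷ = 3.4

∂L/∂ŷ = 2(ŷ - y) = 2(-0.5 - -2.2) = 2(1.7) = 3.4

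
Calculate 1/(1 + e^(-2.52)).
0.9255

sigmoid(2.52) = 1/(1 + e^(-2.52)) = 1/(1 + 0.08046) = 0.9255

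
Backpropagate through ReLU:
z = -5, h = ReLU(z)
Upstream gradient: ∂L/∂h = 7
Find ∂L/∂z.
∂L/∂z = 0

h = ReLU(-5) = 0
Since z < 0: ∂h/∂z = 0
∂L/∂z = ∂L/∂h · ∂h/∂z = 7 × 0 = 0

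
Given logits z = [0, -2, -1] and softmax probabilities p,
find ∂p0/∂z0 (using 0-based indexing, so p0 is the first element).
∂p0/∂z0 = 0.2227

p = softmax(z) = [0.6652, 0.09003, 0.2447]
p0 = 0.6652

∂p0/∂z0 = p0(1 - p0) = 0.6652 × (1 - 0.6652) = 0.2227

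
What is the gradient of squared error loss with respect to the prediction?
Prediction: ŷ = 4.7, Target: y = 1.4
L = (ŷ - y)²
∂L/∂ŷ = 6.6

∂L/∂ŷ = 2(ŷ - y) = 2(4.7 - 1.4) = 2(3.3) = 6.6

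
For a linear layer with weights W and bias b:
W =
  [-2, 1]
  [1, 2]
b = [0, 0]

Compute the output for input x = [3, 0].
y = [-6, 3]

Wx = [-2×3 + 1×0, 1×3 + 2×0]
   = [-6, 3]
y = Wx + b = [-6 + 0, 3 + 0] = [-6, 3]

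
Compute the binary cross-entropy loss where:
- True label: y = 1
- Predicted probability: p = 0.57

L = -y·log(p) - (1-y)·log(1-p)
L = 0.5621

L = -1·log(0.57) - 0·log(0.43) = -log(0.57) = 0.5621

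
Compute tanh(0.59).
0.5299

tanh(0.59) = (e^(0.59) - e^(-0.59))/(e^(0.59) + e^(-0.59)) = 0.5299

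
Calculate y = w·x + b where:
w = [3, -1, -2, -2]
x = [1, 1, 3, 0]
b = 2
y = -2

y = (3)(1) + (-1)(1) + (-2)(3) + (-2)(0) + 2 = -2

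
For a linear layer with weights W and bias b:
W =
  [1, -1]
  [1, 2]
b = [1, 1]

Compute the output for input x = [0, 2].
y = [-1, 5]

Wx = [1×0 + -1×2, 1×0 + 2×2]
   = [-2, 4]
y = Wx + b = [-2 + 1, 4 + 1] = [-1, 5]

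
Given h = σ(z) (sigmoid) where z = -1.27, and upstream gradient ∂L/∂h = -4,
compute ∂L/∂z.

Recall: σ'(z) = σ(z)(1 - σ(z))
∂L/∂z = -0.6847

σ(-1.27) = 0.2193
σ'(-1.27) = σ(-1.27)(1 - σ(-1.27)) = 0.2193 × 0.7807 = 0.1712
∂L/∂z = ∂L/∂h · σ'(z) = -4 × 0.1712 = -0.6847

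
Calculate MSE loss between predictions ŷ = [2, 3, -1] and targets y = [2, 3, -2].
MSE = 0.3333

MSE = (1/3)((2-2)² + (3-3)² + (-1--2)²) = (1/3)(0 + 0 + 1) = 0.3333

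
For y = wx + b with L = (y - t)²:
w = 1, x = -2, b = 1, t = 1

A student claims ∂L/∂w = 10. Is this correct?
Incorrect

y = (1)(-2) + 1 = -1
∂L/∂y = 2(y - t) = 2(-1 - 1) = -4
∂y/∂w = x = -2
∂L/∂w = -4 × -2 = 8

Claimed value: 10
Incorrect: The correct gradient is 8.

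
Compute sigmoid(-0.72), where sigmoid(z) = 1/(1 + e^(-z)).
0.3274

sigmoid(-0.72) = 1/(1 + e^(0.72)) = 1/(1 + 2.054) = 0.3274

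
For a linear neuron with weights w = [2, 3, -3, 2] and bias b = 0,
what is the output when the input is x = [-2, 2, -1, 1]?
y = 7

y = (2)(-2) + (3)(2) + (-3)(-1) + (2)(1) + 0 = 7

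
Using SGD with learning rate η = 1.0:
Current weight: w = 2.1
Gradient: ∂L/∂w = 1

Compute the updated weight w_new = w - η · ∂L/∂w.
w_new = 1.1

w_new = w - η·∂L/∂w = 2.1 - 1.0×(1) = 2.1 - (1) = 1.1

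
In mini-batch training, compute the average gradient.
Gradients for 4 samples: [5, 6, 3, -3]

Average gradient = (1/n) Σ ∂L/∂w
Average gradient = 2.75

Average = (1/4)(5 + 6 + 3 + -3) = 11/4 = 2.75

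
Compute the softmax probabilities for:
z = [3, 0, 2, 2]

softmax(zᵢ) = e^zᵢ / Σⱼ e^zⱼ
p = [0.5601, 0.0279, 0.206, 0.206]

exp(z) = [20.09, 1, 7.389, 7.389]
Sum = 35.86
p = [0.5601, 0.0279, 0.206, 0.206]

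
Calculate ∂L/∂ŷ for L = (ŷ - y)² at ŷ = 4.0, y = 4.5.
∂L/∂ŷ = -1.0

∂L/∂ŷ = 2(ŷ - y) = 2(4.0 - 4.5) = 2(-0.5) = -1.0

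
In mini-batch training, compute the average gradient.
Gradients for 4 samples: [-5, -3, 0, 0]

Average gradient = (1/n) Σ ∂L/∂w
Average gradient = -2

Average = (1/4)(-5 + -3 + 0 + 0) = -8/4 = -2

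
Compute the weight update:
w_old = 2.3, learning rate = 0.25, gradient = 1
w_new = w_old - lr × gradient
w_new = 2.05

w_new = w - η·∂L/∂w = 2.3 - 0.25×(1) = 2.3 - (0.25) = 2.05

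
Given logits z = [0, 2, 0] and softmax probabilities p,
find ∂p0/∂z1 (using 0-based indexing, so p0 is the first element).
∂p0/∂z1 = -0.08382

p = softmax(z) = [0.1065, 0.787, 0.1065]
p0 = 0.1065, p1 = 0.787

∂p0/∂z1 = -p0 × p1 = -0.1065 × 0.787 = -0.08382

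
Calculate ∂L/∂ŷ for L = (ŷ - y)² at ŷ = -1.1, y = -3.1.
∂L/∂ŷ = 4.0

∂L/∂ŷ = 2(ŷ - y) = 2(-1.1 - -3.1) = 2(2.0) = 4.0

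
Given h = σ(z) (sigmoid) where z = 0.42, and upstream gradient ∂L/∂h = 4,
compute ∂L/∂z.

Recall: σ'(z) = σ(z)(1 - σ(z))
∂L/∂z = 0.9572

σ(0.42) = 0.6035
σ'(0.42) = σ(0.42)(1 - σ(0.42)) = 0.6035 × 0.3965 = 0.2393
∂L/∂z = ∂L/∂h · σ'(z) = 4 × 0.2393 = 0.9572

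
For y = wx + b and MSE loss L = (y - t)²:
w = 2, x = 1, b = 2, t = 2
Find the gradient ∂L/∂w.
∂L/∂w = 4

y = wx + b = (2)(1) + 2 = 4
∂L/∂y = 2(y - t) = 2(4 - 2) = 4
∂y/∂w = x = 1
∂L/∂w = ∂L/∂y · ∂y/∂w = 4 × 1 = 4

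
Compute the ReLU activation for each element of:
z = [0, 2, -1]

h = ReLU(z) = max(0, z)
h = [0, 2, 0]

ReLU applied element-wise: max(0,0)=0, max(0,2)=2, max(0,-1)=0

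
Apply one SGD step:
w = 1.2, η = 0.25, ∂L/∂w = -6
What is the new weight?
w_new = 2.7

w_new = w - η·∂L/∂w = 1.2 - 0.25×(-6) = 1.2 - (-1.5) = 2.7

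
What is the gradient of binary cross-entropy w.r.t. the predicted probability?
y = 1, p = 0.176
∂L/∂p = -5.682

∂L/∂p = -y/p + (1-y)/(1-p) = -1/0.176 + 0 = -5.682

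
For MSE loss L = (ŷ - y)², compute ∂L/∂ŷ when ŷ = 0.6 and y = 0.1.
∂L/∂ŷ = 1.0

∂L/∂ŷ = 2(ŷ - y) = 2(0.6 - 0.1) = 2(0.5) = 1.0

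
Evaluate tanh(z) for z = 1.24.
0.8455

tanh(1.24) = (e^(1.24) - e^(-1.24))/(e^(1.24) + e^(-1.24)) = 0.8455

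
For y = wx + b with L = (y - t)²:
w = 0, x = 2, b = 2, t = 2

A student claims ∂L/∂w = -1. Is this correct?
Incorrect

y = (0)(2) + 2 = 2
∂L/∂y = 2(y - t) = 2(2 - 2) = 0
∂y/∂w = x = 2
∂L/∂w = 0 × 2 = 0

Claimed value: -1
Incorrect: The correct gradient is 0.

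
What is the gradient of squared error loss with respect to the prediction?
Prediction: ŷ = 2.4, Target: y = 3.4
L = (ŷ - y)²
∂L/∂ŷ = -2.0

∂L/∂ŷ = 2(ŷ - y) = 2(2.4 - 3.4) = 2(-1.0) = -2.0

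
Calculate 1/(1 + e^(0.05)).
0.4875

sigmoid(-0.05) = 1/(1 + e^(0.05)) = 1/(1 + 1.051) = 0.4875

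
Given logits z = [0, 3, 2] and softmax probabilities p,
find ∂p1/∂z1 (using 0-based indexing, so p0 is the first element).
∂p1/∂z1 = 0.2078

p = softmax(z) = [0.03512, 0.7054, 0.2595]
p1 = 0.7054

∂p1/∂z1 = p1(1 - p1) = 0.7054 × (1 - 0.7054) = 0.2078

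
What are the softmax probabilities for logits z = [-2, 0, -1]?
p = [0.09, 0.6652, 0.2447]

exp(z) = [0.1353, 1, 0.3679]
Sum = 1.503
p = [0.09, 0.6652, 0.2447]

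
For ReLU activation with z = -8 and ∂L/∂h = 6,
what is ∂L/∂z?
∂L/∂z = 0

h = ReLU(-8) = 0
Since z < 0: ∂h/∂z = 0
∂L/∂z = ∂L/∂h · ∂h/∂z = 6 × 0 = 0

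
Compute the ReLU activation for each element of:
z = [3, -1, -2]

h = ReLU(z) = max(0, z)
h = [3, 0, 0]

ReLU applied element-wise: max(0,3)=3, max(0,-1)=0, max(0,-2)=0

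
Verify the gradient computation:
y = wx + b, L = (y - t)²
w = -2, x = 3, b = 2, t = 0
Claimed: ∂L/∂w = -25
Incorrect

y = (-2)(3) + 2 = -4
∂L/∂y = 2(y - t) = 2(-4 - 0) = -8
∂y/∂w = x = 3
∂L/∂w = -8 × 3 = -24

Claimed value: -25
Incorrect: The correct gradient is -24.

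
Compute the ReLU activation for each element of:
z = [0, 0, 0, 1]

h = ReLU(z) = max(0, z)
h = [0, 0, 0, 1]

ReLU applied element-wise: max(0,0)=0, max(0,0)=0, max(0,0)=0, max(0,1)=1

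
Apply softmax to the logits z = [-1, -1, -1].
p = [0.3333, 0.3333, 0.3333]

exp(z) = [0.3679, 0.3679, 0.3679]
Sum = 1.104
p = [0.3333, 0.3333, 0.3333]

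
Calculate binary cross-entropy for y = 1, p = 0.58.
L = 0.5447

L = -1·log(0.58) - 0·log(0.42) = -log(0.58) = 0.5447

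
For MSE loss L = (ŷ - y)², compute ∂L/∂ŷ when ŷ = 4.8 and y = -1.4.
∂L/∂ŷ = 12.4

∂L/∂ŷ = 2(ŷ - y) = 2(4.8 - -1.4) = 2(6.2) = 12.4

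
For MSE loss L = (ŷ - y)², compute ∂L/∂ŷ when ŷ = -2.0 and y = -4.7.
∂L/∂ŷ = 5.4

∂L/∂ŷ = 2(ŷ - y) = 2(-2.0 - -4.7) = 2(2.7) = 5.4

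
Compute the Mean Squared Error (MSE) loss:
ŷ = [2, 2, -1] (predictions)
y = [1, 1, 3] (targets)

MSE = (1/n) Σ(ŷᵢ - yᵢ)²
MSE = 6

MSE = (1/3)((2-1)² + (2-1)² + (-1-3)²) = (1/3)(1 + 1 + 16) = 6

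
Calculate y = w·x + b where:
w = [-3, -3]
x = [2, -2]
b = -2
y = -2

y = (-3)(2) + (-3)(-2) + -2 = -2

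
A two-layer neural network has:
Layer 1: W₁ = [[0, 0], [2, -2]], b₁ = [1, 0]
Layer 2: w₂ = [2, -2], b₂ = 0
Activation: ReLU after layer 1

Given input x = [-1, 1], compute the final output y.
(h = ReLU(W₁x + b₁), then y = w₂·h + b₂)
y = 2

Layer 1 pre-activation: z₁ = [1, -4]
After ReLU: h = [1, 0]
Layer 2 output: y = 2×1 + -2×0 + 0 = 2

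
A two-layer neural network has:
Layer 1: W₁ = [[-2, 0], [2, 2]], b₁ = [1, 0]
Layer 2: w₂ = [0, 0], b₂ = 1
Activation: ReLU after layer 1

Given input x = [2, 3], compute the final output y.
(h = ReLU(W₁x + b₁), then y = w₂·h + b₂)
y = 1

Layer 1 pre-activation: z₁ = [-3, 10]
After ReLU: h = [0, 10]
Layer 2 output: y = 0×0 + 0×10 + 1 = 1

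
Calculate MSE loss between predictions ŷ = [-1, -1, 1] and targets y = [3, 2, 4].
MSE = 11.33

MSE = (1/3)((-1-3)² + (-1-2)² + (1-4)²) = (1/3)(16 + 9 + 9) = 11.33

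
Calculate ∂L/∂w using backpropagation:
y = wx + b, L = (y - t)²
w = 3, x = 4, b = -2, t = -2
∂L/∂w = 96

y = wx + b = (3)(4) + -2 = 10
∂L/∂y = 2(y - t) = 2(10 - -2) = 24
∂y/∂w = x = 4
∂L/∂w = ∂L/∂y · ∂y/∂w = 24 × 4 = 96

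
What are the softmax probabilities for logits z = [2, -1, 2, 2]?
p = [0.3279, 0.0163, 0.3279, 0.3279]

exp(z) = [7.389, 0.3679, 7.389, 7.389]
Sum = 22.54
p = [0.3279, 0.0163, 0.3279, 0.3279]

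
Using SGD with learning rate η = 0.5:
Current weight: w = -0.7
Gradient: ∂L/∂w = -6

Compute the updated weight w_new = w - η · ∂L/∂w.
w_new = 2.3

w_new = w - η·∂L/∂w = -0.7 - 0.5×(-6) = -0.7 - (-3) = 2.3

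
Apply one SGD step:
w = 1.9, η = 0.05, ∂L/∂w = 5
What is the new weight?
w_new = 1.65

w_new = w - η·∂L/∂w = 1.9 - 0.05×(5) = 1.9 - (0.25) = 1.65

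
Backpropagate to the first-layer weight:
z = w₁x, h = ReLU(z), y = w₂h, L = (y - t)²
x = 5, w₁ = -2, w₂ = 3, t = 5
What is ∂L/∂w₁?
∂L/∂w₁ = 0

Forward pass:
z = w₁x = -2×5 = -10
h = ReLU(-10) = 0
y = w₂h = 3×0 = 0

Backward pass:
∂L/∂y = 2(y - t) = 2(0 - 5) = -10
∂y/∂h = w₂ = 3
∂h/∂z = 0 (ReLU derivative)
∂z/∂w₁ = x = 5

∂L/∂w₁ = -10 × 3 × 0 × 5 = 0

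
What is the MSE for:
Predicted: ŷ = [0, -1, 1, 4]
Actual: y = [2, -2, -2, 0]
MSE = 7.5

MSE = (1/4)((0-2)² + (-1--2)² + (1--2)² + (4-0)²) = (1/4)(4 + 1 + 9 + 16) = 7.5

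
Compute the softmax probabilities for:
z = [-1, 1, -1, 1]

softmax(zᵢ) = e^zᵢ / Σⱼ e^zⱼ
p = [0.0596, 0.4404, 0.0596, 0.4404]

exp(z) = [0.3679, 2.718, 0.3679, 2.718]
Sum = 6.172
p = [0.0596, 0.4404, 0.0596, 0.4404]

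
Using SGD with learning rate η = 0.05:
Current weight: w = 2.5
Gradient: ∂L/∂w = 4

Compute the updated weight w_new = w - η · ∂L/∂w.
w_new = 2.3

w_new = w - η·∂L/∂w = 2.5 - 0.05×(4) = 2.5 - (0.2) = 2.3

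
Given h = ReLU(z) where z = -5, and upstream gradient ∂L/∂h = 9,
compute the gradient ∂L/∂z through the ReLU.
∂L/∂z = 0

h = ReLU(-5) = 0
Since z < 0: ∂h/∂z = 0
∂L/∂z = ∂L/∂h · ∂h/∂z = 9 × 0 = 0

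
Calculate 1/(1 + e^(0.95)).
0.2789

sigmoid(-0.95) = 1/(1 + e^(0.95)) = 1/(1 + 2.586) = 0.2789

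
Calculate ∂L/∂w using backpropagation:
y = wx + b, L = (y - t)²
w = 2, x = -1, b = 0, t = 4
∂L/∂w = 12

y = wx + b = (2)(-1) + 0 = -2
∂L/∂y = 2(y - t) = 2(-2 - 4) = -12
∂y/∂w = x = -1
∂L/∂w = ∂L/∂y · ∂y/∂w = -12 × -1 = 12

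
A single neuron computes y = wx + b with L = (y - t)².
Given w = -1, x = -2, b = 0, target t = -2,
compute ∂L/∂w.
∂L/∂w = -16

y = wx + b = (-1)(-2) + 0 = 2
∂L/∂y = 2(y - t) = 2(2 - -2) = 8
∂y/∂w = x = -2
∂L/∂w = ∂L/∂y · ∂y/∂w = 8 × -2 = -16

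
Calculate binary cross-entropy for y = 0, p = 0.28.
L = 0.3285

L = -0·log(0.28) - 1·log(0.72) = -log(0.72) = 0.3285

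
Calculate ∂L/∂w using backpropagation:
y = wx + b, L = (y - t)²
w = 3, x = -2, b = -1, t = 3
∂L/∂w = 40

y = wx + b = (3)(-2) + -1 = -7
∂L/∂y = 2(y - t) = 2(-7 - 3) = -20
∂y/∂w = x = -2
∂L/∂w = ∂L/∂y · ∂y/∂w = -20 × -2 = 40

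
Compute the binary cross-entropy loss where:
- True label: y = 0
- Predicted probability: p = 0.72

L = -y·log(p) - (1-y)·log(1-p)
L = 1.273

L = -0·log(0.72) - 1·log(0.28) = -log(0.28) = 1.273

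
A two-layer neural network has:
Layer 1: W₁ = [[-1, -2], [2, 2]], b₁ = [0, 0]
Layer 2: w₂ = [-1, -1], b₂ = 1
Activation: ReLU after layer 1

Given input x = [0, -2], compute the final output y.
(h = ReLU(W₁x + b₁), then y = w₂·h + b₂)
y = -3

Layer 1 pre-activation: z₁ = [4, -4]
After ReLU: h = [4, 0]
Layer 2 output: y = -1×4 + -1×0 + 1 = -3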